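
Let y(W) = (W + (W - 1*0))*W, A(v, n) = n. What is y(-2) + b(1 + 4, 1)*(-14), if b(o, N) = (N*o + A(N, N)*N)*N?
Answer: -76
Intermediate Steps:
b(o, N) = N*(N**2 + N*o) (b(o, N) = (N*o + N*N)*N = (N*o + N**2)*N = (N**2 + N*o)*N = N*(N**2 + N*o))
y(W) = 2*W**2 (y(W) = (W + (W + 0))*W = (W + W)*W = (2*W)*W = 2*W**2)
y(-2) + b(1 + 4, 1)*(-14) = 2*(-2)**2 + (1**2*(1 + (1 + 4)))*(-14) = 2*4 + (1*(1 + 5))*(-14) = 8 + (1*6)*(-14) = 8 + 6*(-14) = 8 - 84 = -76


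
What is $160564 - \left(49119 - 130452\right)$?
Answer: $241897$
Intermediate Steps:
$160564 - \left(49119 - 130452\right) = 160564 - -81333 = 160564 + 81333 = 241897$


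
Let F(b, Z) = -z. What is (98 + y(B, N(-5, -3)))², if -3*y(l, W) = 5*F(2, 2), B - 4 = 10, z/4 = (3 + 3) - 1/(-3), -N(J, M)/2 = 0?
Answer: 1592644/81 ≈ 19662.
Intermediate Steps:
N(J, M) = 0 (N(J, M) = -2*0 = 0)
z = 76/3 (z = 4*((3 + 3) - 1/(-3)) = 4*(6 - 1*(-⅓)) = 4*(6 + ⅓) = 4*(19/3) = 76/3 ≈ 25.333)
B = 14 (B = 4 + 10 = 14)
F(b, Z) = -76/3 (F(b, Z) = -1*76/3 = -76/3)
y(l, W) = 380/9 (y(l, W) = -5*(-76)/(3*3) = -⅓*(-380/3) = 380/9)
(98 + y(B, N(-5, -3)))² = (98 + 380/9)² = (1262/9)² = 1592644/81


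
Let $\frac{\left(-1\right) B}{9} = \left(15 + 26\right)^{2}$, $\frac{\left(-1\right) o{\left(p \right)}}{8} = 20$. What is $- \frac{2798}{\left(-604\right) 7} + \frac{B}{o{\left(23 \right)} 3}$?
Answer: $\frac{5442371}{169120} \approx 32.181$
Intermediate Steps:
$o{\left(p \right)} = -160$ ($o{\left(p \right)} = \left(-8\right) 20 = -160$)
$B = -15129$ ($B = - 9 \left(15 + 26\right)^{2} = - 9 \cdot 41^{2} = \left(-9\right) 1681 = -15129$)
$- \frac{2798}{\left(-604\right) 7} + \frac{B}{o{\left(23 \right)} 3} = - \frac{2798}{\left(-604\right) 7} - \frac{15129}{\left(-160\right) 3} = - \frac{2798}{-4228} - \frac{15129}{-480} = \left(-2798\right) \left(- \frac{1}{4228}\right) - - \frac{5043}{160} = \frac{1399}{2114} + \frac{5043}{160} = \frac{5442371}{169120}$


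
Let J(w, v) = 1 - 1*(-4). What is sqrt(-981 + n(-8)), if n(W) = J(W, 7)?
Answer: 4*I*sqrt(61) ≈ 31.241*I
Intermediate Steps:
J(w, v) = 5 (J(w, v) = 1 + 4 = 5)
n(W) = 5
sqrt(-981 + n(-8)) = sqrt(-981 + 5) = sqrt(-976) = 4*I*sqrt(61)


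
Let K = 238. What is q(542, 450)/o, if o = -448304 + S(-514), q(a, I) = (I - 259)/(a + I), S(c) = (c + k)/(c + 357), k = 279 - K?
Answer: -29987/69820188960 ≈ -4.2949e-7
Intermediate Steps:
k = 41 (k = 279 - 1*238 = 279 - 238 = 41)
S(c) = (41 + c)/(357 + c) (S(c) = (c + 41)/(c + 357) = (41 + c)/(357 + c))
q(a, I) = (-259 + I)/(I + a)
o = -70383255/157 (o = -448304 + (41 - 514)/(357 - 514) = -448304 - 473/(-157) = -448304 - 1/157*(-473) = -448304 + 473/157 = -70383255/157 ≈ -4.4830e+5)
q(542, 450)/o = ((-259 + 450)/(450 + 542))/(-70383255/157) = (191/992)*(-157/70383255) = -29987/69820188960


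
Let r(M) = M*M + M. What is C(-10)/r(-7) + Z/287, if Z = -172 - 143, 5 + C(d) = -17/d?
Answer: -6751/5740 ≈ -1.1761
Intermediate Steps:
C(d) = -5 - 17/d
r(M) = M + M² (r(M) = M² + M = M + M²)
Z = -315
C(-10)/r(-7) + Z/287 = (-5 - 17/(-10))/((-7*(1 - 7))) - 315/287 = (-5 - 17*(-⅒))/((-7*(-6))) - 315*1/287 = (-5 + 17/10)/42 - 45/41 = -33/10*1/42 - 45/41 = -11/140 - 45/41 = -6751/5740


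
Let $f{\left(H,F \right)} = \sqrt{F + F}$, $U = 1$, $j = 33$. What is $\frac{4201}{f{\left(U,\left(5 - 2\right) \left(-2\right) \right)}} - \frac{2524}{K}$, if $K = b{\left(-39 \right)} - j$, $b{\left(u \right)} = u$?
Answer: $\frac{631}{18} - \frac{4201 i \sqrt{3}}{6} \approx 35.056 - 1212.7 i$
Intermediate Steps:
$K = -72$ ($K = -39 - 33 = -72$)
$f{\left(H,F \right)} = \sqrt{2} \sqrt{F}$ ($f{\left(H,F \right)} = \sqrt{2 F} = \sqrt{2} \sqrt{F}$)
$\frac{4201}{f{\left(U,\left(5 - 2\right) \left(-2\right) \right)}} - \frac{2524}{K} = \frac{4201}{\sqrt{2} \sqrt{\left(5 - 2\right) \left(-2\right)}} - \frac{2524}{-72} = \frac{4201}{\sqrt{2} \sqrt{3 \left(-2\right)}} - - \frac{631}{18} = \frac{4201}{\sqrt{2} \sqrt{-6}} + \frac{631}{18} = \frac{4201}{\sqrt{2} i \sqrt{6}} + \frac{631}{18} = \frac{4201}{2 i \sqrt{3}} + \frac{631}{18} = 4201 \left(- \frac{i \sqrt{3}}{6}\right) + \frac{631}{18} = - \frac{4201 i \sqrt{3}}{6} + \frac{631}{18} = \frac{631}{18} - \frac{4201 i \sqrt{3}}{6}$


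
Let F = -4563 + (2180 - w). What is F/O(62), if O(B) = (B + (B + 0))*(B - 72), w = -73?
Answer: 231/124 ≈ 1.8629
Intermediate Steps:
O(B) = 2*B*(-72 + B) (O(B) = (B + B)*(-72 + B) = (2*B)*(-72 + B) = 2*B*(-72 + B))
F = -2310 (F = -4563 + (2180 - 1*(-73)) = -4563 + (2180 + 73) = -4563 + 2253 = -2310)
F/O(62) = -2310*1/(124*(-72 + 62)) = -2310/(2*62*(-10)) = -2310/(-1240) = -2310*(-1/1240) = 231/124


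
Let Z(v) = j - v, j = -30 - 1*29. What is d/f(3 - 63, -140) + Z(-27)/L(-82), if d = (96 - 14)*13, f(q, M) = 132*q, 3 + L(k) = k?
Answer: 16283/67320 ≈ 0.24187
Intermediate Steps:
j = -59 (j = -30 - 29 = -59)
L(k) = -3 + k
d = 1066 (d = 82*13 = 1066)
Z(v) = -59 - v
d/f(3 - 63, -140) + Z(-27)/L(-82) = 1066/((132*(3 - 63))) + (-59 - 1*(-27))/(-3 - 82) = 1066/((132*(-60))) + (-59 + 27)/(-85) = 1066/(-7920) - 32*(-1/85) = 1066*(-1/7920) + 32/85 = -533/3960 + 32/85 = 16283/67320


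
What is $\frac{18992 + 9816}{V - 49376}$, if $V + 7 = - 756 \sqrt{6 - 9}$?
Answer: $- \frac{52689832}{90385011} + \frac{806624 i \sqrt{3}}{90385011} \approx -0.58295 + 0.015457 i$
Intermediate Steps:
$V = -7 - 756 i \sqrt{3}$ ($V = -7 - 756 \sqrt{6 - 9} = -7 - 756 \sqrt{-3} = -7 - 756 i \sqrt{3} \approx -7.0 - 1309.4 i$)
$\frac{18992 + 9816}{V - 49376} = \frac{18992 + 9816}{\left(-7 - 756 i \sqrt{3}\right) - 49376} = \frac{28808}{-49383 - 756 i \sqrt{3}}$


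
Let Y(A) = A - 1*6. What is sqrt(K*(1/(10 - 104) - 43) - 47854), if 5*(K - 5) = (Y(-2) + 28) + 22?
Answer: I*sqrt(10698262670)/470 ≈ 220.07*I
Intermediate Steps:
Y(A) = -6 + A (Y(A) = A - 6 = -6 + A)
K = 67/5 (K = 5 + (((-6 - 2) + 28) + 22)/5 = 5 + ((-8 + 28) + 22)/5 = 5 + (20 + 22)/5 = 5 + (1/5)*42 = 5 + 42/5 = 67/5 ≈ 13.400)
sqrt(K*(1/(10 - 104) - 43) - 47854) = sqrt(67*(1/(10 - 104) - 43)/5 - 47854) = sqrt(67*(1/(-94) - 43)/5 - 47854) = sqrt(67*(-1/94 - 43)/5 - 47854) = sqrt((67/5)*(-4043/94) - 47854) = sqrt(-270881/470 - 47854) = sqrt(-22762261/470) = I*sqrt(10698262670)/470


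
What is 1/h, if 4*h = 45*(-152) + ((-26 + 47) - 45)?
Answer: -1/1716 ≈ -0.00058275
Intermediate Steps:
h = -1716 (h = (45*(-152) + ((-26 + 47) - 45))/4 = (-6840 + (21 - 45))/4 = (-6840 - 24)/4 = (¼)*(-6864) = -1716)
1/h = 1/(-1716) = -1/1716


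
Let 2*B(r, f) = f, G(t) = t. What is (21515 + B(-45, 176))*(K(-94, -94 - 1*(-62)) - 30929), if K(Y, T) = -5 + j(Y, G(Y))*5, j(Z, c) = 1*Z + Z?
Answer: -688574022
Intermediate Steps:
j(Z, c) = 2*Z (j(Z, c) = Z + Z = 2*Z)
K(Y, T) = -5 + 10*Y (K(Y, T) = -5 + (2*Y)*5 = -5 + 10*Y)
B(r, f) = f/2
(21515 + B(-45, 176))*(K(-94, -94 - 1*(-62)) - 30929) = (21515 + (1/2)*176)*((-5 + 10*(-94)) - 30929) = (21515 + 88)*((-5 - 940) - 30929) = 21603*(-945 - 30929) = 21603*(-31874) = -688574022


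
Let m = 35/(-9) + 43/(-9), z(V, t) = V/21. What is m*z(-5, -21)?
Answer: 130/63 ≈ 2.0635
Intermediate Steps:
z(V, t) = V/21 (z(V, t) = V*(1/21) = V/21)
m = -26/3 (m = 35*(-⅑) + 43*(-⅑) = -35/9 - 43/9 = -26/3 ≈ -8.6667)
m*z(-5, -21) = -26*(-5)/63 = -26/3*(-5/21) = 130/63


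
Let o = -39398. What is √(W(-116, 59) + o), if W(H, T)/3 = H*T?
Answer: I*√59930 ≈ 244.81*I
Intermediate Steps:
W(H, T) = 3*H*T (W(H, T) = 3*(H*T) = 3*H*T)
√(W(-116, 59) + o) = √(3*(-116)*59 - 39398) = √(-20532 - 39398) = √(-59930) = I*√59930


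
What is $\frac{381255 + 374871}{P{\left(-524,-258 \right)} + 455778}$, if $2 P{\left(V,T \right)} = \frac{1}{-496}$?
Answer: $\frac{750076992}{452131775} \approx 1.659$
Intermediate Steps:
$P{\left(V,T \right)} = - \frac{1}{992}$ ($P{\left(V,T \right)} = \frac{1}{2 \left(-496\right)} = \frac{1}{2} \left(- \frac{1}{496}\right) = - \frac{1}{992}$)
$\frac{381255 + 374871}{P{\left(-524,-258 \right)} + 455778} = \frac{381255 + 374871}{- \frac{1}{992} + 455778} = \frac{756126}{\frac{452131775}{992}} = 756126 \cdot \frac{992}{452131775} = \frac{750076992}{452131775}$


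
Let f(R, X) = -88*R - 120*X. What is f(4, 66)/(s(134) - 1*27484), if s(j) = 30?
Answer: 4136/13727 ≈ 0.30130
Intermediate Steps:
f(R, X) = -120*X - 88*R
f(4, 66)/(s(134) - 1*27484) = (-120*66 - 88*4)/(30 - 1*27484) = (-7920 - 352)/(30 - 27484) = -8272/(-27454) = -8272*(-1/27454) = 4136/13727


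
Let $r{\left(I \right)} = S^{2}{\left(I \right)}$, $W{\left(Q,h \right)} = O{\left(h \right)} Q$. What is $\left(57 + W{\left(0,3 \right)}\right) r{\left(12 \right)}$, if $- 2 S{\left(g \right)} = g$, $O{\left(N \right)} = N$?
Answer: $2052$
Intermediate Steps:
$S{\left(g \right)} = - \frac{g}{2}$
$W{\left(Q,h \right)} = Q h$ ($W{\left(Q,h \right)} = h Q = Q h$)
$r{\left(I \right)} = \frac{I^{2}}{4}$ ($r{\left(I \right)} = \left(- \frac{I}{2}\right)^{2} = \frac{I^{2}}{4}$)
$\left(57 + W{\left(0,3 \right)}\right) r{\left(12 \right)} = \left(57 + 0 \cdot 3\right) \frac{12^{2}}{4} = \left(57 + 0\right) \frac{1}{4} \cdot 144 = 57 \cdot 36 = 2052$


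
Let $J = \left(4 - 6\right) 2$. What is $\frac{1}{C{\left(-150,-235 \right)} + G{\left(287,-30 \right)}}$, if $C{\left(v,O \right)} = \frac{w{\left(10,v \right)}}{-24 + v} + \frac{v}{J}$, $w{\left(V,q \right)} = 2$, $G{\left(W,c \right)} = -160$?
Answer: $- \frac{174}{21317} \approx -0.0081625$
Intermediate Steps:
$J = -4$ ($J = \left(-2\right) 2 = -4$)
$C{\left(v,O \right)} = \frac{2}{-24 + v} - \frac{v}{4}$ ($C{\left(v,O \right)} = \frac{2}{-24 + v} + \frac{v}{-4} = \frac{2}{-24 + v} + v \left(- \frac{1}{4}\right) = \frac{2}{-24 + v} - \frac{v}{4}$)
$\frac{1}{C{\left(-150,-235 \right)} + G{\left(287,-30 \right)}} = \frac{1}{\frac{8 - \left(-150\right)^{2} + 24 \left(-150\right)}{4 \left(-24 - 150\right)} - 160} = \frac{1}{\frac{8 - 22500 - 3600}{4 \left(-174\right)} - 160} = \frac{1}{\frac{1}{4} \left(- \frac{1}{174}\right) \left(8 - 22500 - 3600\right) - 160} = \frac{1}{\frac{1}{4} \left(- \frac{1}{174}\right) \left(-26092\right) - 160} = \frac{1}{\frac{6523}{174} - 160} = \frac{1}{- \frac{21317}{174}} = - \frac{174}{21317}$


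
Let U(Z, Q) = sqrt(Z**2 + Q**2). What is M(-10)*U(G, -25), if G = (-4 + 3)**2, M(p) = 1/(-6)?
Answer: -sqrt(626)/6 ≈ -4.1700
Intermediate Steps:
M(p) = -1/6 (M(p) = -1/6*1 = -1/6)
G = 1 (G = (-1)**2 = 1)
U(Z, Q) = sqrt(Q**2 + Z**2)
M(-10)*U(G, -25) = -sqrt((-25)**2 + 1**2)/6 = -sqrt(625 + 1)/6 = -sqrt(626)/6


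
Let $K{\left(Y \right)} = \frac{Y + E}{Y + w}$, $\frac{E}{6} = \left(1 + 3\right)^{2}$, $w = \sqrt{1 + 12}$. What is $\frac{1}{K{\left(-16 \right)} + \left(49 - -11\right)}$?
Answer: $\frac{133}{7276} + \frac{\sqrt{13}}{9095} \approx 0.018676$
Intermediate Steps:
$w = \sqrt{13} \approx 3.6056$
$E = 96$ ($E = 6 \left(1 + 3\right)^{2} = 6 \cdot 4^{2} = 6 \cdot 16 = 96$)
$K{\left(Y \right)} = \frac{96 + Y}{Y + \sqrt{13}}$ ($K{\left(Y \right)} = \frac{Y + 96}{Y + \sqrt{13}} = \frac{96 + Y}{Y + \sqrt{13}}$)
$\frac{1}{K{\left(-16 \right)} + \left(49 - -11\right)} = \frac{1}{\frac{96 - 16}{-16 + \sqrt{13}} + \left(49 - -11\right)} = \frac{1}{\frac{1}{-16 + \sqrt{13}} \cdot 80 + \left(49 + 11\right)} = \frac{1}{\frac{80}{-16 + \sqrt{13}} + 60} = \frac{1}{60 + \frac{80}{-16 + \sqrt{13}}}$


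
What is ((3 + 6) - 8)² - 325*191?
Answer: -62074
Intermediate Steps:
((3 + 6) - 8)² - 325*191 = (9 - 8)² - 62075 = 1² - 62075 = 1 - 62075 = -62074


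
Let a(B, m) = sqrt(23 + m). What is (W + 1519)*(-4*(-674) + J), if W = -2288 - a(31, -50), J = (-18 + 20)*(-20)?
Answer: -2042464 - 7968*I*sqrt(3) ≈ -2.0425e+6 - 13801.0*I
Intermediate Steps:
J = -40 (J = 2*(-20) = -40)
W = -2288 - 3*I*sqrt(3) (W = -2288 - sqrt(23 - 50) = -2288 - sqrt(-27) = -2288 - 3*I*sqrt(3) ≈ -2288.0 - 5.1962*I)
(W + 1519)*(-4*(-674) + J) = ((-2288 - 3*I*sqrt(3)) + 1519)*(-4*(-674) - 40) = (-769 - 3*I*sqrt(3))*(2696 - 40) = (-769 - 3*I*sqrt(3))*2656 = -2042464 - 7968*I*sqrt(3)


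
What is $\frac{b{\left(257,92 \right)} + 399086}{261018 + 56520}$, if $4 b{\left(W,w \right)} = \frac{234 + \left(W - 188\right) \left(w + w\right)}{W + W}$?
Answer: $\frac{410266873}{326429064} \approx 1.2568$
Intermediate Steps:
$b{\left(W,w \right)} = \frac{234 + 2 w \left(-188 + W\right)}{8 W}$ ($b{\left(W,w \right)} = \frac{\left(234 + \left(W - 188\right) \left(w + w\right)\right) \frac{1}{W + W}}{4} = \frac{\left(234 + \left(-188 + W\right) 2 w\right) \frac{1}{2 W}}{4} = \frac{\left(234 + 2 w \left(-188 + W\right)\right) \frac{1}{2 W}}{4} = \frac{\frac{1}{2} \frac{1}{W} \left(234 + 2 w \left(-188 + W\right)\right)}{4} = \frac{234 + 2 w \left(-188 + W\right)}{8 W}$)
$\frac{b{\left(257,92 \right)} + 399086}{261018 + 56520} = \frac{\frac{117 - 17296 + 257 \cdot 92}{4 \cdot 257} + 399086}{261018 + 56520} = \frac{\frac{1}{4} \cdot \frac{1}{257} \left(117 - 17296 + 23644\right) + 399086}{317538} = \left(\frac{1}{4} \cdot \frac{1}{257} \cdot 6465 + 399086\right) \frac{1}{317538} = \left(\frac{6465}{1028} + 399086\right) \frac{1}{317538} = \frac{410266873}{1028} \cdot \frac{1}{317538} = \frac{410266873}{326429064}$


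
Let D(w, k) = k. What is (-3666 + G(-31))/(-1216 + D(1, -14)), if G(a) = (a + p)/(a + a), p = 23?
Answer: 56821/19065 ≈ 2.9804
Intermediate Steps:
G(a) = (23 + a)/(2*a) (G(a) = (a + 23)/(a + a) = (23 + a)/((2*a)) = (23 + a)*(1/(2*a)) = (23 + a)/(2*a))
(-3666 + G(-31))/(-1216 + D(1, -14)) = (-3666 + (½)*(23 - 31)/(-31))/(-1216 - 14) = (-3666 + (½)*(-1/31)*(-8))/(-1230) = (-3666 + 4/31)*(-1/1230) = -113642/31*(-1/1230) = 56821/19065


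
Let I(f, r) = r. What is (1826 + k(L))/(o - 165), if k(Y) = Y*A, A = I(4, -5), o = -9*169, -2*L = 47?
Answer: -3887/3372 ≈ -1.1527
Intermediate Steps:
L = -47/2 (L = -1/2*47 = -47/2 ≈ -23.500)
o = -1521
A = -5
k(Y) = -5*Y (k(Y) = Y*(-5) = -5*Y)
(1826 + k(L))/(o - 165) = (1826 - 5*(-47/2))/(-1521 - 165) = (1826 + 235/2)/(-1686) = (3887/2)*(-1/1686) = -3887/3372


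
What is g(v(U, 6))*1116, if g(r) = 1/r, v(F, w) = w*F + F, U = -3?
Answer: -372/7 ≈ -53.143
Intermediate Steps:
v(F, w) = F + F*w (v(F, w) = F*w + F = F + F*w)
g(r) = 1/r
g(v(U, 6))*1116 = 1116/(-3*(1 + 6)) = 1116/(-3*7) = 1116/(-21) = -1/21*1116 = -372/7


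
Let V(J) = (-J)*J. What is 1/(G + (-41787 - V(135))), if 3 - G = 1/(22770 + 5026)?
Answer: -27796/654845965 ≈ -4.2447e-5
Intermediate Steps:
V(J) = -J²
G = 83387/27796 (G = 3 - 1/(22770 + 5026) = 3 - 1/27796 = 83387/27796 ≈ 3.0000)
1/(G + (-41787 - V(135))) = 1/(83387/27796 + (-41787 - (-1)*135²)) = 1/(83387/27796 + (-41787 - (-1)*18225)) = 1/(83387/27796 + (-41787 - 1*(-18225))) = 1/(83387/27796 + (-41787 + 18225)) = 1/(83387/27796 - 23562) = 1/(-654845965/27796) = -27796/654845965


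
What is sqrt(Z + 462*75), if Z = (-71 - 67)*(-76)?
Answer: sqrt(45138) ≈ 212.46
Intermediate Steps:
Z = 10488 (Z = -138*(-76) = 10488)
sqrt(Z + 462*75) = sqrt(10488 + 462*75) = sqrt(10488 + 34650) = sqrt(45138)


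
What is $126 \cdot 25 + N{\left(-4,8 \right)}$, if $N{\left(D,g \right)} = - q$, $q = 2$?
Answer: $3148$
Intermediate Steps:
$N{\left(D,g \right)} = -2$ ($N{\left(D,g \right)} = \left(-1\right) 2 = -2$)
$126 \cdot 25 + N{\left(-4,8 \right)} = 126 \cdot 25 - 2 = 3150 - 2 = 3148$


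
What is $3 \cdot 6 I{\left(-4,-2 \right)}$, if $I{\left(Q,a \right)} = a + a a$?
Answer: $36$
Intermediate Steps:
$I{\left(Q,a \right)} = a + a^{2}$
$3 \cdot 6 I{\left(-4,-2 \right)} = 3 \cdot 6 \left(- 2 \left(1 - 2\right)\right) = 18 \left(\left(-2\right) \left(-1\right)\right) = 18 \cdot 2 = 36$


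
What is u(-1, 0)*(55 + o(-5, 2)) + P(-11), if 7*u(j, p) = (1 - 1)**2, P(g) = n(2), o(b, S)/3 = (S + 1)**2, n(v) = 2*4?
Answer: 8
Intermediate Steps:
n(v) = 8
o(b, S) = 3*(1 + S)**2 (o(b, S) = 3*(S + 1)**2 = 3*(1 + S)**2)
P(g) = 8
u(j, p) = 0 (u(j, p) = (1 - 1)**2/7 = (1/7)*0**2 = (1/7)*0 = 0)
u(-1, 0)*(55 + o(-5, 2)) + P(-11) = 0*(55 + 3*(1 + 2)**2) + 8 = 0*(55 + 3*3**2) + 8 = 0*(55 + 3*9) + 8 = 0*(55 + 27) + 8 = 0*82 + 8 = 0 + 8 = 8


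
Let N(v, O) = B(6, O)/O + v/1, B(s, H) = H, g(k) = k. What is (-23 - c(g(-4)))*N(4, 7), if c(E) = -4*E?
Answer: -195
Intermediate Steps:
N(v, O) = 1 + v (N(v, O) = O/O + v/1 = 1 + v*1 = 1 + v)
(-23 - c(g(-4)))*N(4, 7) = (-23 - (-4)*(-4))*(1 + 4) = (-23 - 1*16)*5 = (-23 - 16)*5 = -39*5 = -195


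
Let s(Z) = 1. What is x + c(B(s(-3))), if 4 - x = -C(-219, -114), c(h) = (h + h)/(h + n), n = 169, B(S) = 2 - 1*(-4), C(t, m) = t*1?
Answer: -37613/175 ≈ -214.93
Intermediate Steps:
C(t, m) = t
B(S) = 6 (B(S) = 2 + 4 = 6)
c(h) = 2*h/(169 + h) (c(h) = (h + h)/(h + 169) = (2*h)/(169 + h) = 2*h/(169 + h))
x = -215 (x = 4 - (-1)*(-219) = 4 - 1*219 = 4 - 219 = -215)
x + c(B(s(-3))) = -215 + 2*6/(169 + 6) = -215 + 2*6/175 = -215 + 2*6*(1/175) = -215 + 12/175 = -37613/175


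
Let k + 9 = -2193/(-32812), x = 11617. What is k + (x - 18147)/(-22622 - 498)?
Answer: -164063911/18965336 ≈ -8.6507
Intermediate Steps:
k = -293115/32812 (k = -9 - 2193/(-32812) = -9 - 2193*(-1/32812) = -9 + 2193/32812 = -293115/32812 ≈ -8.9332)
k + (x - 18147)/(-22622 - 498) = -293115/32812 + (11617 - 18147)/(-22622 - 498) = -293115/32812 - 6530/(-23120) = -293115/32812 - 6530*(-1/23120) = -293115/32812 + 653/2312 = -164063911/18965336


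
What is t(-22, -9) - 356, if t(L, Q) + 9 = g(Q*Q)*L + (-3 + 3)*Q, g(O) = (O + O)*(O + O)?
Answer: -577733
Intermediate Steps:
g(O) = 4*O**2 (g(O) = (2*O)*(2*O) = 4*O**2)
t(L, Q) = -9 + 4*L*Q**4 (t(L, Q) = -9 + ((4*(Q*Q)**2)*L + (-3 + 3)*Q) = -9 + ((4*(Q**2)**2)*L + 0*Q) = -9 + ((4*Q**4)*L + 0) = -9 + (4*L*Q**4 + 0) = -9 + 4*L*Q**4)
t(-22, -9) - 356 = (-9 + 4*(-22)*(-9)**4) - 356 = (-9 + 4*(-22)*6561) - 356 = (-9 - 577368) - 356 = -577377 - 356 = -577733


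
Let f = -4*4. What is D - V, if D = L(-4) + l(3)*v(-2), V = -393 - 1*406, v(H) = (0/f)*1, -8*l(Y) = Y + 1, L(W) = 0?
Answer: 799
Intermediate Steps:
f = -16
l(Y) = -⅛ - Y/8 (l(Y) = -(Y + 1)/8 = -(1 + Y)/8 = -⅛ - Y/8)
v(H) = 0 (v(H) = (0/(-16))*1 = (0*(-1/16))*1 = 0*1 = 0)
V = -799 (V = -393 - 406 = -799)
D = 0 (D = 0 + (-⅛ - ⅛*3)*0 = 0 + (-⅛ - 3/8)*0 = 0 - ½*0 = 0 + 0 = 0)
D - V = 0 - 1*(-799) = 0 + 799 = 799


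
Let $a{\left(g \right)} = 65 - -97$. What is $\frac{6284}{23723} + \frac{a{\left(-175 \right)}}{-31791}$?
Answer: $\frac{65310506}{251392631} \approx 0.25979$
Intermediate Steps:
$a{\left(g \right)} = 162$ ($a{\left(g \right)} = 65 + 97 = 162$)
$\frac{6284}{23723} + \frac{a{\left(-175 \right)}}{-31791} = \frac{6284}{23723} + \frac{162}{-31791} = 6284 \cdot \frac{1}{23723} + 162 \left(- \frac{1}{31791}\right) = \frac{6284}{23723} - \frac{54}{10597} = \frac{65310506}{251392631}$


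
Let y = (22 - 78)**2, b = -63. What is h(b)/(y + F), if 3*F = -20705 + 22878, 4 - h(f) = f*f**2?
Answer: 750153/11581 ≈ 64.774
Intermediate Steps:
h(f) = 4 - f**3 (h(f) = 4 - f*f**2 = 4 - f**3)
F = 2173/3 (F = (-20705 + 22878)/3 = (1/3)*2173 = 2173/3 ≈ 724.33)
y = 3136 (y = (-56)**2 = 3136)
h(b)/(y + F) = (4 - 1*(-63)**3)/(3136 + 2173/3) = (4 - 1*(-250047))/(11581/3) = (4 + 250047)*(3/11581) = 250051*(3/11581) = 750153/11581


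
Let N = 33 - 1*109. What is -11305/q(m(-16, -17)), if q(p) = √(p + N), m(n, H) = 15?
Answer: 11305*I*√61/61 ≈ 1447.5*I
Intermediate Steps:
N = -76 (N = 33 - 109 = -76)
q(p) = √(-76 + p) (q(p) = √(p - 76) = √(-76 + p))
-11305/q(m(-16, -17)) = -11305/√(-76 + 15) = -11305*(-I*√61/61) = -(-11305)*I*√61/61 = 11305*I*√61/61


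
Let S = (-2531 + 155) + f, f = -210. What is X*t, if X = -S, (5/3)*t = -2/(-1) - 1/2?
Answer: 11637/5 ≈ 2327.4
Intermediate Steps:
S = -2586 (S = (-2531 + 155) - 210 = -2376 - 210 = -2586)
t = 9/10 (t = 3*(-2/(-1) - 1/2)/5 = 3*(-2*(-1) - 1*½)/5 = 3*(2 - ½)/5 = (⅗)*(3/2) = 9/10 ≈ 0.90000)
X = 2586 (X = -1*(-2586) = 2586)
X*t = 2586*(9/10) = 11637/5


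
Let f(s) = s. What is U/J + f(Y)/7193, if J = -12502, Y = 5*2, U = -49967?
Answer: 359537651/89926886 ≈ 3.9981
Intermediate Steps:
Y = 10
U/J + f(Y)/7193 = -49967/(-12502) + 10/7193 = -49967*(-1/12502) + 10*(1/7193) = 49967/12502 + 10/7193 = 359537651/89926886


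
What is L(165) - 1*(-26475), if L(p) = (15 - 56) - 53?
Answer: 26381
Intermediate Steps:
L(p) = -94 (L(p) = -41 - 53 = -94)
L(165) - 1*(-26475) = -94 - 1*(-26475) = -94 + 26475 = 26381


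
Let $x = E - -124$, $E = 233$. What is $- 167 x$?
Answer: $-59619$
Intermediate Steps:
$x = 357$ ($x = 233 - -124 = 233 + 124 = 357$)
$- 167 x = \left(-167\right) 357 = -59619$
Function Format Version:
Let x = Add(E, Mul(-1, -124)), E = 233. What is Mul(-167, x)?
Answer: -59619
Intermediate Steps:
x = 357 (x = Add(233, Mul(-1, -124)) = Add(233, 124) = 357)
Mul(-167, x) = Mul(-167, 357) = -59619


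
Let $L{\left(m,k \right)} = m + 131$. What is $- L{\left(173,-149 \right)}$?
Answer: $-304$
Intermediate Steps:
$L{\left(m,k \right)} = 131 + m$
$- L{\left(173,-149 \right)} = - (131 + 173) = \left(-1\right) 304 = -304$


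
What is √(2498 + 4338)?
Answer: 2*√1709 ≈ 82.680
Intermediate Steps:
√(2498 + 4338) = √6836 = 2*√1709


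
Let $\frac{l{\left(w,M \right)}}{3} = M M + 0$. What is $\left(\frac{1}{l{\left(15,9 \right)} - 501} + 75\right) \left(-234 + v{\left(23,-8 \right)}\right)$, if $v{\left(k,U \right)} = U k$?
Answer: $- \frac{4043941}{129} \approx -31348.0$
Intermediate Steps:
$l{\left(w,M \right)} = 3 M^{2}$ ($l{\left(w,M \right)} = 3 \left(M M + 0\right) = 3 \left(M^{2} + 0\right) = 3 M^{2}$)
$\left(\frac{1}{l{\left(15,9 \right)} - 501} + 75\right) \left(-234 + v{\left(23,-8 \right)}\right) = \left(\frac{1}{3 \cdot 9^{2} - 501} + 75\right) \left(-234 - 184\right) = \left(\frac{1}{3 \cdot 81 - 501} + 75\right) \left(-234 - 184\right) = \left(\frac{1}{243 - 501} + 75\right) \left(-418\right) = \left(\frac{1}{-258} + 75\right) \left(-418\right) = \left(- \frac{1}{258} + 75\right) \left(-418\right) = \frac{19349}{258} \left(-418\right) = - \frac{4043941}{129}$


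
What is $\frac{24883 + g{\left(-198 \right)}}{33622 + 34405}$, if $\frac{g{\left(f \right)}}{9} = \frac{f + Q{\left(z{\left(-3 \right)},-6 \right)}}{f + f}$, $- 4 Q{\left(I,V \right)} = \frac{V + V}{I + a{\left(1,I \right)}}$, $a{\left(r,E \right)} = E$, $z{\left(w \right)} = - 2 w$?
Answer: $\frac{4380199}{11972752} \approx 0.36585$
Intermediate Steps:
$Q{\left(I,V \right)} = - \frac{V}{4 I}$ ($Q{\left(I,V \right)} = - \frac{\left(V + V\right) \frac{1}{I + I}}{4} = - \frac{2 V \frac{1}{2 I}}{4} = - \frac{V \frac{1}{I}}{4} = - \frac{V}{4 I}$)
$g{\left(f \right)} = \frac{9 \left(\frac{1}{4} + f\right)}{2 f}$ ($g{\left(f \right)} = 9 \frac{f - - \frac{3}{2 \left(\left(-2\right) \left(-3\right)\right)}}{f + f} = 9 \frac{f - - \frac{3}{2 \cdot 6}}{2 f} = 9 \left(f - \left(- \frac{3}{2}\right) \frac{1}{6}\right) \frac{1}{2 f} = 9 \left(f + \frac{1}{4}\right) \frac{1}{2 f} = 9 \left(\frac{1}{4} + f\right) \frac{1}{2 f} = 9 \frac{\frac{1}{4} + f}{2 f} = \frac{9 \left(\frac{1}{4} + f\right)}{2 f}$)
$\frac{24883 + g{\left(-198 \right)}}{33622 + 34405} = \frac{24883 + \frac{9 \left(1 + 4 \left(-198\right)\right)}{8 \left(-198\right)}}{33622 + 34405} = \frac{24883 + \frac{9}{8} \left(- \frac{1}{198}\right) \left(1 - 792\right)}{68027} = \left(24883 + \frac{9}{8} \left(- \frac{1}{198}\right) \left(-791\right)\right) \frac{1}{68027} = \left(24883 + \frac{791}{176}\right) \frac{1}{68027} = \frac{4380199}{176} \cdot \frac{1}{68027} = \frac{4380199}{11972752}$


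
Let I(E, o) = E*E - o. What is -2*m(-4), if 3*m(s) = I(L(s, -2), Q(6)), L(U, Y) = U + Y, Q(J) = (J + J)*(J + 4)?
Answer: 56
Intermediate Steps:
Q(J) = 2*J*(4 + J) (Q(J) = (2*J)*(4 + J) = 2*J*(4 + J))
I(E, o) = E² - o
m(s) = -40 + (-2 + s)²/3 (m(s) = ((s - 2)² - 2*6*(4 + 6))/3 = ((-2 + s)² - 2*6*10)/3 = ((-2 + s)² - 1*120)/3 = ((-2 + s)² - 120)/3 = (-120 + (-2 + s)²)/3 = -40 + (-2 + s)²/3)
-2*m(-4) = -2*(-40 + (-2 - 4)²/3) = -2*(-40 + (⅓)*(-6)²) = -2*(-40 + (⅓)*36) = -2*(-40 + 12) = -2*(-28) = 56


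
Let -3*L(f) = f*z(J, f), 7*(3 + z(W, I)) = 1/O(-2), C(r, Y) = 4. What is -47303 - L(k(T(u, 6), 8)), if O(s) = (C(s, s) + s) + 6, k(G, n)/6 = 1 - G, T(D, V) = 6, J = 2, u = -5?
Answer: -1323649/28 ≈ -47273.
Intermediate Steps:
k(G, n) = 6 - 6*G (k(G, n) = 6*(1 - G) = 6 - 6*G)
O(s) = 10 + s (O(s) = (4 + s) + 6 = 10 + s)
z(W, I) = -167/56 (z(W, I) = -3 + 1/(7*(10 - 2)) = -3 + (⅐)/8 = -3 + (⅐)*(⅛) = -3 + 1/56 = -167/56)
L(f) = 167*f/168 (L(f) = -f*(-167)/(3*56) = -(-167)*f/168 = 167*f/168)
-47303 - L(k(T(u, 6), 8)) = -47303 - 167*(6 - 6*6)/168 = -47303 - 167*(6 - 36)/168 = -47303 - 167*(-30)/168 = -47303 - 1*(-835/28) = -47303 + 835/28 = -1323649/28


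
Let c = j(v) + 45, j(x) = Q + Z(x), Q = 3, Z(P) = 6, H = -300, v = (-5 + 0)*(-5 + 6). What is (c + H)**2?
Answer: 60516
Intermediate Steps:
v = -5 (v = -5*1 = -5)
j(x) = 9 (j(x) = 3 + 6 = 9)
c = 54 (c = 9 + 45 = 54)
(c + H)**2 = (54 - 300)**2 = (-246)**2 = 60516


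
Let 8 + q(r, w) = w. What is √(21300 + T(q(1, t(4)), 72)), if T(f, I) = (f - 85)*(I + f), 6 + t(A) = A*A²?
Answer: √17030 ≈ 130.50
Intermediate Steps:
t(A) = -6 + A³ (t(A) = -6 + A*A² = -6 + A³)
q(r, w) = -8 + w
T(f, I) = (-85 + f)*(I + f)
√(21300 + T(q(1, t(4)), 72)) = √(21300 + ((-8 + (-6 + 4³))² - 85*72 - 85*(-8 + (-6 + 4³)) + 72*(-8 + (-6 + 4³)))) = √(21300 + ((-8 + (-6 + 64))² - 6120 - 85*(-8 + (-6 + 64)) + 72*(-8 + (-6 + 64)))) = √(21300 + ((-8 + 58)² - 6120 - 85*(-8 + 58) + 72*(-8 + 58))) = √(21300 + (50² - 6120 - 85*50 + 72*50)) = √(21300 + (2500 - 6120 - 4250 + 3600)) = √(21300 - 4270) = √17030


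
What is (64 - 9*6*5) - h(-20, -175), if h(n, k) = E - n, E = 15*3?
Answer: -271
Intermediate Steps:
E = 45
h(n, k) = 45 - n
(64 - 9*6*5) - h(-20, -175) = (64 - 9*6*5) - (45 - 1*(-20)) = (64 - 54*5) - (45 + 20) = (64 - 270) - 1*65 = -206 - 65 = -271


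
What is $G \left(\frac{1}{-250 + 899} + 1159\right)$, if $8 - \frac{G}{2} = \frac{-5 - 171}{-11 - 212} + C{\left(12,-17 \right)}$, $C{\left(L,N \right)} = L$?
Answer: $- \frac{1606682112}{144727} \approx -11101.0$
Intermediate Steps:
$G = - \frac{2136}{223}$ ($G = 16 - 2 \left(\frac{-5 - 171}{-11 - 212} + 12\right) = 16 - 2 \left(- \frac{176}{-223} + 12\right) = 16 - 2 \left(\left(-176\right) \left(- \frac{1}{223}\right) + 12\right) = 16 - 2 \left(\frac{176}{223} + 12\right) = 16 - \frac{5704}{223} = - \frac{2136}{223} \approx -9.5785$)
$G \left(\frac{1}{-250 + 899} + 1159\right) = - \frac{2136 \left(\frac{1}{-250 + 899} + 1159\right)}{223} = - \frac{2136 \left(\frac{1}{649} + 1159\right)}{223} = \left(- \frac{2136}{223}\right) \frac{752192}{649} = - \frac{1606682112}{144727}$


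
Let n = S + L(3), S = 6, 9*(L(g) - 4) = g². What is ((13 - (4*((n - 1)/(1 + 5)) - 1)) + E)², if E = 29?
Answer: 11881/9 ≈ 1320.1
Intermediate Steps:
L(g) = 4 + g²/9
n = 11 (n = 6 + (4 + (⅑)*3²) = 6 + (4 + (⅑)*9) = 6 + (4 + 1) = 6 + 5 = 11)
((13 - (4*((n - 1)/(1 + 5)) - 1)) + E)² = ((13 - (4*((11 - 1)/(1 + 5)) - 1)) + 29)² = ((13 - (4*(10/6) - 1)) + 29)² = ((13 - (4*(10*(⅙)) - 1)) + 29)² = ((13 - (4*(5/3) - 1)) + 29)² = ((13 - (20/3 - 1)) + 29)² = ((13 - 1*17/3) + 29)² = ((13 - 17/3) + 29)² = (22/3 + 29)² = (109/3)² = 11881/9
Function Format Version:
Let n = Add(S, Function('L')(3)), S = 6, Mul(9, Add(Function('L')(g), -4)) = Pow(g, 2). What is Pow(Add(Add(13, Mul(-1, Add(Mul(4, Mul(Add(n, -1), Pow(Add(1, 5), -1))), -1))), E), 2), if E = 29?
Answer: Rational(11881, 9) ≈ 1320.1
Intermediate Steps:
Function('L')(g) = Add(4, Mul(Rational(1, 9), Pow(g, 2)))
n = 11 (n = Add(6, Add(4, Mul(Rational(1, 9), Pow(3, 2)))) = Add(6, Add(4, Mul(Rational(1, 9), 9))) = Add(6, Add(4, 1)) = Add(6, 5) = 11)
Pow(Add(Add(13, Mul(-1, Add(Mul(4, Mul(Add(n, -1), Pow(Add(1, 5), -1))), -1))), E), 2) = Pow(Add(Add(13, Mul(-1, Add(Mul(4, Mul(Add(11, -1), Pow(Add(1, 5), -1))), -1))), 29), 2) = Pow(Add(Add(13, Mul(-1, Add(Mul(4, Mul(10, Pow(6, -1))), -1))), 29), 2) = Pow(Add(Add(13, Mul(-1, Add(Mul(4, Mul(10, Rational(1, 6))), -1))), 29), 2) = Pow(Add(Add(13, Mul(-1, Add(Mul(4, Rational(5, 3)), -1))), 29), 2) = Pow(Add(Add(13, Mul(-1, Add(Rational(20, 3), -1))), 29), 2) = Pow(Add(Add(13, Mul(-1, Rational(17, 3))), 29), 2) = Pow(Add(Add(13, Rational(-17, 3)), 29), 2) = Pow(Add(Rational(22, 3), 29), 2) = Pow(Rational(109, 3), 2) = Rational(11881, 9)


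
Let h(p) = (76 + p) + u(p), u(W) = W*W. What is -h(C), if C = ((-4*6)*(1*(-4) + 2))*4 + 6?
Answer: -39478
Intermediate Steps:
u(W) = W**2
C = 198 (C = -24*(-4 + 2)*4 + 6 = -24*(-2)*4 + 6 = 48*4 + 6 = 192 + 6 = 198)
h(p) = 76 + p + p**2 (h(p) = (76 + p) + p**2 = 76 + p + p**2)
-h(C) = -(76 + 198 + 198**2) = -(76 + 198 + 39204) = -1*39478 = -39478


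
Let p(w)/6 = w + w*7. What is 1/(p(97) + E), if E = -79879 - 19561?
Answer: -1/94784 ≈ -1.0550e-5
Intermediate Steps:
E = -99440
p(w) = 48*w (p(w) = 6*(w + w*7) = 6*(w + 7*w) = 6*(8*w) = 48*w)
1/(p(97) + E) = 1/(48*97 - 99440) = 1/(4656 - 99440) = 1/(-94784) = -1/94784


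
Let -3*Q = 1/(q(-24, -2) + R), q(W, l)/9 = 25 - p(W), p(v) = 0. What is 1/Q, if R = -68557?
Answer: 204996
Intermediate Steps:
q(W, l) = 225 (q(W, l) = 9*(25 - 1*0) = 9*(25 + 0) = 9*25 = 225)
Q = 1/204996 (Q = -1/(3*(225 - 68557)) = -1/3/(-68332) = -1/3*(-1/68332) = 1/204996 ≈ 4.8781e-6)
1/Q = 1/(1/204996) = 204996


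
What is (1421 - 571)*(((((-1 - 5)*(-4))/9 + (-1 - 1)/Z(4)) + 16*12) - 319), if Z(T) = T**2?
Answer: -1269475/12 ≈ -1.0579e+5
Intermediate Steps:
(1421 - 571)*(((((-1 - 5)*(-4))/9 + (-1 - 1)/Z(4)) + 16*12) - 319) = (1421 - 571)*(((((-1 - 5)*(-4))/9 + (-1 - 1)/(4**2)) + 16*12) - 319) = 850*(((-6*(-4)*(1/9) - 2/16) + 192) - 319) = 850*(((24*(1/9) - 2*1/16) + 192) - 319) = 850*(((8/3 - 1/8) + 192) - 319) = 850*((61/24 + 192) - 319) = 850*(4669/24 - 319) = 850*(-2987/24) = -1269475/12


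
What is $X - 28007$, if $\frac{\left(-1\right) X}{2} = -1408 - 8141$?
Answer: $-8909$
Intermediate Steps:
$X = 19098$ ($X = - 2 \left(-1408 - 8141\right) = \left(-2\right) \left(-9549\right) = 19098$)
$X - 28007 = 19098 - 28007 = -8909$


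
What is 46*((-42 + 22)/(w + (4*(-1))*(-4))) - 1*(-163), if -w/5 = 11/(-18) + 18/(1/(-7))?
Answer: 1887769/11683 ≈ 161.58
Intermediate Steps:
w = 11395/18 (w = -5*(11/(-18) + 18/(1/(-7))) = -5*(11*(-1/18) + 18/(-1/7)) = -5*(-11/18 + 18*(-7)) = -5*(-11/18 - 126) = -5*(-2279/18) = 11395/18 ≈ 633.06)
46*((-42 + 22)/(w + (4*(-1))*(-4))) - 1*(-163) = 46*((-42 + 22)/(11395/18 + (4*(-1))*(-4))) - 1*(-163) = 46*(-20/(11395/18 - 4*(-4))) + 163 = 46*(-20/(11395/18 + 16)) + 163 = 46*(-20/11683/18) + 163 = 46*(-20*18/11683) + 163 = 46*(-360/11683) + 163 = -16560/11683 + 163 = 1887769/11683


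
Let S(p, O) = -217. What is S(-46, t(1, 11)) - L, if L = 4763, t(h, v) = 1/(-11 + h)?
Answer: -4980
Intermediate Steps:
S(-46, t(1, 11)) - L = -217 - 1*4763 = -217 - 4763 = -4980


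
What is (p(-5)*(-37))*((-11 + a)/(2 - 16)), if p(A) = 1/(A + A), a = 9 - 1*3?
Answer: 37/28 ≈ 1.3214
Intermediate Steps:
a = 6 (a = 9 - 3 = 6)
p(A) = 1/(2*A)
(p(-5)*(-37))*((-11 + a)/(2 - 16)) = (((1/2)/(-5))*(-37))*((-11 + 6)/(2 - 16)) = (((1/2)*(-1/5))*(-37))*(-5/(-14)) = (-1/10*(-37))*(-5*(-1/14)) = (37/10)*(5/14) = 37/28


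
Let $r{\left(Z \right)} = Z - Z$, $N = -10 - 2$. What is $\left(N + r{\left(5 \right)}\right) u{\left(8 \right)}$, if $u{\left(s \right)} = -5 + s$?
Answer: $-36$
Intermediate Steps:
$N = -12$ ($N = -10 - 2 = -12$)
$r{\left(Z \right)} = 0$
$\left(N + r{\left(5 \right)}\right) u{\left(8 \right)} = \left(-12 + 0\right) \left(-5 + 8\right) = \left(-12\right) 3 = -36$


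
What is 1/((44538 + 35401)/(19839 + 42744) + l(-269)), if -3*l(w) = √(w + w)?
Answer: 5002822437/240517794419 + 1305543963*I*√538/240517794419 ≈ 0.0208 + 0.1259*I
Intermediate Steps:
l(w) = -√2*√w/3 (l(w) = -√(w + w)/3 = -√2*√w/3)
1/((44538 + 35401)/(19839 + 42744) + l(-269)) = 1/((44538 + 35401)/(19839 + 42744) - √2*√(-269)/3) = 1/(79939/62583 - √2*I*√269/3) = 1/(79939*(1/62583) - I*√538/3) = 1/(79939/62583 - I*√538/3)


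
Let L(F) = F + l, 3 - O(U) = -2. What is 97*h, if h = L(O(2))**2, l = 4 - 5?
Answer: 1552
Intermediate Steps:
l = -1
O(U) = 5 (O(U) = 3 - 1*(-2) = 3 + 2 = 5)
L(F) = -1 + F (L(F) = F - 1 = -1 + F)
h = 16 (h = (-1 + 5)**2 = 4**2 = 16)
97*h = 97*16 = 1552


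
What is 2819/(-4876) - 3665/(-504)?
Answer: 4112441/614376 ≈ 6.6937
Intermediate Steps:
2819/(-4876) - 3665/(-504) = 2819*(-1/4876) - 3665*(-1/504) = -2819/4876 + 3665/504 = 4112441/614376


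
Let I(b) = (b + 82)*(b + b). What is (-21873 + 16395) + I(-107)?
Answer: -128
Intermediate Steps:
I(b) = 2*b*(82 + b) (I(b) = (82 + b)*(2*b) = 2*b*(82 + b))
(-21873 + 16395) + I(-107) = (-21873 + 16395) + 2*(-107)*(82 - 107) = -5478 + 2*(-107)*(-25) = -5478 + 5350 = -128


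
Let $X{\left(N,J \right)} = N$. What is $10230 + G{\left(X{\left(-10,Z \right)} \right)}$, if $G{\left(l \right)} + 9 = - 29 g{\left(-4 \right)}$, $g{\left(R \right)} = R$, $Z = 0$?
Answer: $10337$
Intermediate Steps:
$G{\left(l \right)} = 107$ ($G{\left(l \right)} = -9 - -116 = -9 + 116 = 107$)
$10230 + G{\left(X{\left(-10,Z \right)} \right)} = 10230 + 107 = 10337$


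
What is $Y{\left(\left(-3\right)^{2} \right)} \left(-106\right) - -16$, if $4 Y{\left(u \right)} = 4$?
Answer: $-90$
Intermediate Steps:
$Y{\left(u \right)} = 1$ ($Y{\left(u \right)} = \frac{1}{4} \cdot 4 = 1$)
$Y{\left(\left(-3\right)^{2} \right)} \left(-106\right) - -16 = 1 \left(-106\right) - -16 = -106 + 16 = -90$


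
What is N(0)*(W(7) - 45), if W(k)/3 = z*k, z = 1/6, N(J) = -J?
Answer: 0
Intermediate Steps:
z = ⅙ ≈ 0.16667
W(k) = k/2 (W(k) = 3*(k/6) = k/2)
N(0)*(W(7) - 45) = (-1*0)*((½)*7 - 45) = 0*(7/2 - 45) = 0*(-83/2) = 0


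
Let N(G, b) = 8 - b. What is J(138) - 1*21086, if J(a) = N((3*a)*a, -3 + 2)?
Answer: -21077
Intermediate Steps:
J(a) = 9 (J(a) = 8 - (-3 + 2) = 8 - 1*(-1) = 8 + 1 = 9)
J(138) - 1*21086 = 9 - 1*21086 = 9 - 21086 = -21077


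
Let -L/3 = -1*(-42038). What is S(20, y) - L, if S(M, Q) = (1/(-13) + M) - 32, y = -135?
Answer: 1639325/13 ≈ 1.2610e+5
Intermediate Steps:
S(M, Q) = -417/13 + M (S(M, Q) = (-1/13 + M) - 32 = -417/13 + M)
L = -126114 (L = -(-3)*(-42038) = -3*42038 = -126114)
S(20, y) - L = (-417/13 + 20) - 1*(-126114) = -157/13 + 126114 = 1639325/13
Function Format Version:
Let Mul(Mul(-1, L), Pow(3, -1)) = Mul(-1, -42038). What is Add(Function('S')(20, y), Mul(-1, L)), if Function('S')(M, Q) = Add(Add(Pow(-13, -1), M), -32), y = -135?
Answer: Rational(1639325, 13) ≈ 1.2610e+5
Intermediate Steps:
Function('S')(M, Q) = Add(Rational(-417, 13), M) (Function('S')(M, Q) = Add(Add(Rational(-1, 13), M), -32) = Add(Rational(-417, 13), M))
L = -126114 (L = Mul(-3, Mul(-1, -42038)) = Mul(-3, 42038) = -126114)
Add(Function('S')(20, y), Mul(-1, L)) = Add(Add(Rational(-417, 13), 20), Mul(-1, -126114)) = Add(Rational(-157, 13), 126114) = Rational(1639325, 13)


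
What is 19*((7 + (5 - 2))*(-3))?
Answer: -570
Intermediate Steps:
19*((7 + (5 - 2))*(-3)) = 19*((7 + 3)*(-3)) = 19*(10*(-3)) = 19*(-30) = -570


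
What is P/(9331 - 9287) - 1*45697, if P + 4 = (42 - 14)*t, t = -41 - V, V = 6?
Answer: -45727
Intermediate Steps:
t = -47 (t = -41 - 1*6 = -41 - 6 = -47)
P = -1320 (P = -4 + (42 - 14)*(-47) = -4 + 28*(-47) = -4 - 1316 = -1320)
P/(9331 - 9287) - 1*45697 = -1320/(9331 - 9287) - 1*45697 = -1320/44 - 45697 = -1320*1/44 - 45697 = -30 - 45697 = -45727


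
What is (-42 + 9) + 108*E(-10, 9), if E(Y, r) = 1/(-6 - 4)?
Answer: -219/5 ≈ -43.800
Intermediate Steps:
E(Y, r) = -1/10 (E(Y, r) = 1/(-10) = -1/10)
(-42 + 9) + 108*E(-10, 9) = (-42 + 9) + 108*(-1/10) = -33 - 54/5 = -219/5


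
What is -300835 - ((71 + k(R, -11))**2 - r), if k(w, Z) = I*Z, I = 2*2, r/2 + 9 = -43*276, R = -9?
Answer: -325318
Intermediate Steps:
r = -23754 (r = -18 + 2*(-43*276) = -18 + 2*(-11868) = -18 - 23736 = -23754)
I = 4
k(w, Z) = 4*Z
-300835 - ((71 + k(R, -11))**2 - r) = -300835 - ((71 + 4*(-11))**2 - 1*(-23754)) = -300835 - ((71 - 44)**2 + 23754) = -300835 - (27**2 + 23754) = -300835 - (729 + 23754) = -300835 - 1*24483 = -300835 - 24483 = -325318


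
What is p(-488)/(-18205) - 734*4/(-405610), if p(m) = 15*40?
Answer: -18991612/738413005 ≈ -0.025719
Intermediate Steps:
p(m) = 600
p(-488)/(-18205) - 734*4/(-405610) = 600/(-18205) - 734*4/(-405610) = 600*(-1/18205) - 2936*(-1/405610) = -120/3641 + 1468/202805 = -18991612/738413005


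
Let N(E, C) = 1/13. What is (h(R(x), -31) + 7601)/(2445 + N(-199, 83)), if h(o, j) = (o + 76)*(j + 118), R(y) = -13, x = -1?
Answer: 85033/15893 ≈ 5.3503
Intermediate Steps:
N(E, C) = 1/13
h(o, j) = (76 + o)*(118 + j)
(h(R(x), -31) + 7601)/(2445 + N(-199, 83)) = ((8968 + 76*(-31) + 118*(-13) - 31*(-13)) + 7601)/(2445 + 1/13) = ((8968 - 2356 - 1534 + 403) + 7601)/(31786/13) = (5481 + 7601)*(13/31786) = 13082*(13/31786) = 85033/15893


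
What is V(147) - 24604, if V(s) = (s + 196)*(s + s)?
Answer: 76238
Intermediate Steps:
V(s) = 2*s*(196 + s) (V(s) = (196 + s)*(2*s) = 2*s*(196 + s))
V(147) - 24604 = 2*147*(196 + 147) - 24604 = 2*147*343 - 24604 = 100842 - 24604 = 76238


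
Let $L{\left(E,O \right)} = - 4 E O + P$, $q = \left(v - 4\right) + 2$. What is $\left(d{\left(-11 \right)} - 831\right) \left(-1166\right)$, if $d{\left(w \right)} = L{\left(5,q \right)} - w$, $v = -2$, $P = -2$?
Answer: $865172$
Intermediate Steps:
$q = -4$ ($q = \left(-2 - 4\right) + 2 = -6 + 2 = -4$)
$L{\left(E,O \right)} = -2 - 4 E O$ ($L{\left(E,O \right)} = - 4 E O - 2 = -2 - 4 E O$)
$d{\left(w \right)} = 78 - w$ ($d{\left(w \right)} = \left(-2 - 20 \left(-4\right)\right) - w = \left(-2 + 80\right) - w = 78 - w$)
$\left(d{\left(-11 \right)} - 831\right) \left(-1166\right) = \left(\left(78 - -11\right) - 831\right) \left(-1166\right) = \left(\left(78 + 11\right) - 831\right) \left(-1166\right) = \left(89 - 831\right) \left(-1166\right) = \left(-742\right) \left(-1166\right) = 865172$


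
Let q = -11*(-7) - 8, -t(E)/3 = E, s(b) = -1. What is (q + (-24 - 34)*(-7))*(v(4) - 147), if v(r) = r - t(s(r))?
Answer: -69350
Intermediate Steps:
t(E) = -3*E
v(r) = -3 + r (v(r) = r - (-3)*(-1) = r - 1*3 = r - 3 = -3 + r)
q = 69 (q = 77 - 8 = 69)
(q + (-24 - 34)*(-7))*(v(4) - 147) = (69 + (-24 - 34)*(-7))*((-3 + 4) - 147) = (69 - 58*(-7))*(1 - 147) = (69 + 406)*(-146) = 475*(-146) = -69350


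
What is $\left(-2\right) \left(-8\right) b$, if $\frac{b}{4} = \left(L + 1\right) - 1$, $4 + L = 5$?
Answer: $64$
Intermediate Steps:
$L = 1$ ($L = -4 + 5 = 1$)
$b = 4$ ($b = 4 \left(\left(1 + 1\right) - 1\right) = 4 \left(2 - 1\right) = 4 \cdot 1 = 4$)
$\left(-2\right) \left(-8\right) b = \left(-2\right) \left(-8\right) 4 = 16 \cdot 4 = 64$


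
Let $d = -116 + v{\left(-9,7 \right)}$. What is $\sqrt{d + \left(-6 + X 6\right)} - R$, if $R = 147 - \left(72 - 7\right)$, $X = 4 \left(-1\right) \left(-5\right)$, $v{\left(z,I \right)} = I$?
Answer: $-82 + \sqrt{5} \approx -79.764$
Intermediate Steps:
$d = -109$ ($d = -116 + 7 = -109$)
$X = 20$ ($X = \left(-4\right) \left(-5\right) = 20$)
$R = 82$ ($R = 147 - \left(72 - 7\right) = 147 - 65 = 82$)
$\sqrt{d + \left(-6 + X 6\right)} - R = \sqrt{-109 + \left(-6 + 20 \cdot 6\right)} - 82 = \sqrt{-109 + \left(-6 + 120\right)} - 82 = \sqrt{-109 + 114} - 82 = \sqrt{5} - 82 = -82 + \sqrt{5}$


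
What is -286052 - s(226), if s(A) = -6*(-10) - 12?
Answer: -286100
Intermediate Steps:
s(A) = 48 (s(A) = 60 - 12 = 48)
-286052 - s(226) = -286052 - 1*48 = -286052 - 48 = -286100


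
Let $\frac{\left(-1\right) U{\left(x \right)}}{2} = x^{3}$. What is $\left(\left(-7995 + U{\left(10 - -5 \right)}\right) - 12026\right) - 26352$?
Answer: $-53123$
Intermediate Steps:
$U{\left(x \right)} = - 2 x^{3}$
$\left(\left(-7995 + U{\left(10 - -5 \right)}\right) - 12026\right) - 26352 = \left(\left(-7995 - 2 \left(10 - -5\right)^{3}\right) - 12026\right) - 26352 = \left(\left(-7995 - 2 \left(10 + 5\right)^{3}\right) - 12026\right) - 26352 = \left(\left(-7995 - 2 \cdot 15^{3}\right) - 12026\right) - 26352 = \left(\left(-7995 - 6750\right) - 12026\right) - 26352 = \left(-14745 - 12026\right) - 26352 = -26771 - 26352 = -53123$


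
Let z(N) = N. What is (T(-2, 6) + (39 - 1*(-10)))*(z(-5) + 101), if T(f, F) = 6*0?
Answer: 4704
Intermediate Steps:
T(f, F) = 0
(T(-2, 6) + (39 - 1*(-10)))*(z(-5) + 101) = (0 + (39 - 1*(-10)))*(-5 + 101) = (0 + (39 + 10))*96 = (0 + 49)*96 = 49*96 = 4704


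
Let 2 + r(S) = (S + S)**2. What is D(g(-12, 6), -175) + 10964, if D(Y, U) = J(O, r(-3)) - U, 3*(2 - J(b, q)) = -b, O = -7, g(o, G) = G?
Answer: 33416/3 ≈ 11139.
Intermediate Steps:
r(S) = -2 + 4*S**2 (r(S) = -2 + (S + S)**2 = -2 + (2*S)**2 = -2 + 4*S**2)
J(b, q) = 2 + b/3 (J(b, q) = 2 - (-1)*b/3 = 2 + b/3)
D(Y, U) = -1/3 - U (D(Y, U) = (2 + (1/3)*(-7)) - U = (2 - 7/3) - U = -1/3 - U)
D(g(-12, 6), -175) + 10964 = (-1/3 - 1*(-175)) + 10964 = (-1/3 + 175) + 10964 = 524/3 + 10964 = 33416/3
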